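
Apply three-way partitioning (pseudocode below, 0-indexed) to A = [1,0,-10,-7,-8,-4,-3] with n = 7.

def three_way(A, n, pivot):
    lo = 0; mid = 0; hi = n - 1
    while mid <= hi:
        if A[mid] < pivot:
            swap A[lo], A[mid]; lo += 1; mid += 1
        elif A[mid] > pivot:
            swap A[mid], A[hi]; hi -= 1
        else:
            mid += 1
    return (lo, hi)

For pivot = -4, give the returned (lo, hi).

(3, 3)

lo=0 mid=0 hi=6
1>-4: swap(0,6), hi=5 ⇒ [-3,0,-10,-7,-8,-4,1]
-3>-4: swap(0,5), hi=4 ⇒ [-4,0,-10,-7,-8,-3,1]
-4=-4: mid=1
0>-4: swap(1,4), hi=3 ⇒ [-4,-8,-10,-7,0,-3,1]
-8<-4: swap(0,1), lo=1 mid=2 ⇒ [-8,-4,-10,-7,0,-3,1]
-10<-4: swap(1,2), lo=2 mid=3 ⇒ [-8,-10,-4,-7,0,-3,1]
-7<-4: swap(2,3), lo=3 mid=4 ⇒ [-8,-10,-7,-4,0,-3,1]
done. lo=3 hi=3; A=[-8,-10,-7,-4,0,-3,1]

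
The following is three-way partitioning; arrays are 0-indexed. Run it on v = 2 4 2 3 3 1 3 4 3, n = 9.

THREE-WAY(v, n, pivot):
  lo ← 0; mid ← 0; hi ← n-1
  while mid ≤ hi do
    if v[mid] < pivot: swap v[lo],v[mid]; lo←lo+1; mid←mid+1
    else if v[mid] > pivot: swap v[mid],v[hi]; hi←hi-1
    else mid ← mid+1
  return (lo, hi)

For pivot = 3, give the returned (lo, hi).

lo=0 mid=0 hi=8
2<3: swap(0,0), lo=1 mid=1 ⇒ 2 4 2 3 3 1 3 4 3
4>3: swap(1,8), hi=7 ⇒ 2 3 2 3 3 1 3 4 4
3=3: mid=2
2<3: swap(1,2), lo=2 mid=3 ⇒ 2 2 3 3 3 1 3 4 4
3=3: mid=4
3=3: mid=5
1<3: swap(2,5), lo=3 mid=6 ⇒ 2 2 1 3 3 3 3 4 4
3=3: mid=7
4>3: swap(7,7), hi=6 ⇒ 2 2 1 3 3 3 3 4 4
done. lo=3 hi=6; v=2 2 1 3 3 3 3 4 4

(3, 6)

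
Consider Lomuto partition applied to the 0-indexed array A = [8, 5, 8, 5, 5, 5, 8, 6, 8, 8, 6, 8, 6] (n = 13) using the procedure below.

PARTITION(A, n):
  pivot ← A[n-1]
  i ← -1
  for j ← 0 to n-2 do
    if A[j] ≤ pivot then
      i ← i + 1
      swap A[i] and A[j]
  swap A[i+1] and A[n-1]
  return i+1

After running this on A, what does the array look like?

pivot=6, i=-1
j=0: 8>6, skip
j=1: 5≤6, i=0, swap(0,1) ⇒ [5, 8, 8, 5, 5, 5, 8, 6, 8, 8, 6, 8, 6]
j=2: 8>6, skip
j=3: 5≤6, i=1, swap(1,3) ⇒ [5, 5, 8, 8, 5, 5, 8, 6, 8, 8, 6, 8, 6]
j=4: 5≤6, i=2, swap(2,4) ⇒ [5, 5, 5, 8, 8, 5, 8, 6, 8, 8, 6, 8, 6]
j=5: 5≤6, i=3, swap(3,5) ⇒ [5, 5, 5, 5, 8, 8, 8, 6, 8, 8, 6, 8, 6]
j=6: 8>6, skip
j=7: 6≤6, i=4, swap(4,7) ⇒ [5, 5, 5, 5, 6, 8, 8, 8, 8, 8, 6, 8, 6]
j=8: 8>6, skip
j=9: 8>6, skip
j=10: 6≤6, i=5, swap(5,10) ⇒ [5, 5, 5, 5, 6, 6, 8, 8, 8, 8, 8, 8, 6]
j=11: 8>6, skip
swap(6,12) ⇒ [5, 5, 5, 5, 6, 6, 6, 8, 8, 8, 8, 8, 8]; return 6

[5, 5, 5, 5, 6, 6, 6, 8, 8, 8, 8, 8, 8]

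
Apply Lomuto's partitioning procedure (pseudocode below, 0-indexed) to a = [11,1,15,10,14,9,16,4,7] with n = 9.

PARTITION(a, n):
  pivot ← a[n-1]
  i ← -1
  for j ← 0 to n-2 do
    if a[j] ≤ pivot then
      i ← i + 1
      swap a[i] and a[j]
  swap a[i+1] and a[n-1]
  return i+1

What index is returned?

2

pivot=7, i=-1
j=0: 11>7, skip
j=1: 1≤7, i=0, swap(0,1) ⇒ [1,11,15,10,14,9,16,4,7]
j=2: 15>7, skip
j=3: 10>7, skip
j=4: 14>7, skip
j=5: 9>7, skip
j=6: 16>7, skip
j=7: 4≤7, i=1, swap(1,7) ⇒ [1,4,15,10,14,9,16,11,7]
swap(2,8) ⇒ [1,4,7,10,14,9,16,11,15]; return 2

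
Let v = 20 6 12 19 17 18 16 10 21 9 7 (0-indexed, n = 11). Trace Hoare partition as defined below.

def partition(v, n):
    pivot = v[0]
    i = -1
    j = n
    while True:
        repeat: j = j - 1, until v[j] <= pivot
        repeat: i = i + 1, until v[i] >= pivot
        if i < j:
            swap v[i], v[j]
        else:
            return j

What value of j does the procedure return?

pivot = v[0] = 20; i = -1, j = 11
j→10 (v[10]=7≤20), i→0 (v[0]=20≥20); i<j, swap → 7 6 12 19 17 18 16 10 21 9 20
j→9 (v[9]=9≤20), i→8 (v[8]=21≥20); i<j, swap → 7 6 12 19 17 18 16 10 9 21 20
j→8, i→9; i≥j, return j=8. v = 7 6 12 19 17 18 16 10 9 21 20

8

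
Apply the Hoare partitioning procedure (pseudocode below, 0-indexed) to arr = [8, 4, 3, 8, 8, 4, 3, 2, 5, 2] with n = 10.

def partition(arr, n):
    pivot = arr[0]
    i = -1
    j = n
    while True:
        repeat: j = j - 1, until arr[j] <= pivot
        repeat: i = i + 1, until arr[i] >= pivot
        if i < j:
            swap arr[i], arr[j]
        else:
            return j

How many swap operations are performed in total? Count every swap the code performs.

3

pivot=8
j stops at 9 (2), i stops at 0 (8); swap ⇒ [2, 4, 3, 8, 8, 4, 3, 2, 5, 8]
j stops at 8 (5), i stops at 3 (8); swap ⇒ [2, 4, 3, 5, 8, 4, 3, 2, 8, 8]
j stops at 7 (2), i stops at 4 (8); swap ⇒ [2, 4, 3, 5, 2, 4, 3, 8, 8, 8]
j stops at 6, i stops at 7; i≥j ⇒ return 6. arr=[2, 4, 3, 5, 2, 4, 3, 8, 8, 8]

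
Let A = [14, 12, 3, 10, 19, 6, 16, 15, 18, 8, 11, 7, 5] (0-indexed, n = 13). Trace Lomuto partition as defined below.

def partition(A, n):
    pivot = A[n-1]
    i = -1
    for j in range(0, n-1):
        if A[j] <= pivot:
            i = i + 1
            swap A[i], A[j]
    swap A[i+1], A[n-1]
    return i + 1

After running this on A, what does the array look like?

[3, 5, 14, 10, 19, 6, 16, 15, 18, 8, 11, 7, 12]

pivot = A[12] = 5; i = -1
j=0: A[0]=14 > 5 → no swap
j=1: A[1]=12 > 5 → no swap
j=2: A[2]=3 ≤ 5 → i=0, swap A[0],A[2] → [3, 12, 14, 10, 19, 6, 16, 15, 18, 8, 11, 7, 5]
j=3: A[3]=10 > 5 → no swap
j=4: A[4]=19 > 5 → no swap
j=5: A[5]=6 > 5 → no swap
j=6: A[6]=16 > 5 → no swap
j=7: A[7]=15 > 5 → no swap
j=8: A[8]=18 > 5 → no swap
j=9: A[9]=8 > 5 → no swap
j=10: A[10]=11 > 5 → no swap
j=11: A[11]=7 > 5 → no swap
final swap A[1],A[12] → [3, 5, 14, 10, 19, 6, 16, 15, 18, 8, 11, 7, 12]; return 1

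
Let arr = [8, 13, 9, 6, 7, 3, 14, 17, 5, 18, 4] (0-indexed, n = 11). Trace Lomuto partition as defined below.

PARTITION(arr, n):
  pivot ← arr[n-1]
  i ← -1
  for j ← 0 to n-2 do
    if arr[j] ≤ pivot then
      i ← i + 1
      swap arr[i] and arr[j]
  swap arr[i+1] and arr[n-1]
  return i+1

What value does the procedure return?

1

pivot = arr[10] = 4; i = -1
j=0: arr[0]=8 > 4 → no swap
j=1: arr[1]=13 > 4 → no swap
j=2: arr[2]=9 > 4 → no swap
j=3: arr[3]=6 > 4 → no swap
j=4: arr[4]=7 > 4 → no swap
j=5: arr[5]=3 ≤ 4 → i=0, swap arr[0],arr[5] → [3, 13, 9, 6, 7, 8, 14, 17, 5, 18, 4]
j=6: arr[6]=14 > 4 → no swap
j=7: arr[7]=17 > 4 → no swap
j=8: arr[8]=5 > 4 → no swap
j=9: arr[9]=18 > 4 → no swap
final swap arr[1],arr[10] → [3, 4, 9, 6, 7, 8, 14, 17, 5, 18, 13]; return 1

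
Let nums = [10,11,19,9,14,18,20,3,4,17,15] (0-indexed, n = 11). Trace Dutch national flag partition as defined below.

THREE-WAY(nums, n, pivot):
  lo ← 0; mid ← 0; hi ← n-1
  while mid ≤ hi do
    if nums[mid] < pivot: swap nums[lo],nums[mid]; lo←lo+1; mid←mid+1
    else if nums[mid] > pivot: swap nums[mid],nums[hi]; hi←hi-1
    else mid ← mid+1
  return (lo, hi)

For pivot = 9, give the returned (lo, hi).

lo=0 mid=0 hi=10
10>9: swap(0,10), hi=9 ⇒ [15,11,19,9,14,18,20,3,4,17,10]
15>9: swap(0,9), hi=8 ⇒ [17,11,19,9,14,18,20,3,4,15,10]
17>9: swap(0,8), hi=7 ⇒ [4,11,19,9,14,18,20,3,17,15,10]
4<9: swap(0,0), lo=1 mid=1 ⇒ [4,11,19,9,14,18,20,3,17,15,10]
11>9: swap(1,7), hi=6 ⇒ [4,3,19,9,14,18,20,11,17,15,10]
3<9: swap(1,1), lo=2 mid=2 ⇒ [4,3,19,9,14,18,20,11,17,15,10]
19>9: swap(2,6), hi=5 ⇒ [4,3,20,9,14,18,19,11,17,15,10]
20>9: swap(2,5), hi=4 ⇒ [4,3,18,9,14,20,19,11,17,15,10]
18>9: swap(2,4), hi=3 ⇒ [4,3,14,9,18,20,19,11,17,15,10]
14>9: swap(2,3), hi=2 ⇒ [4,3,9,14,18,20,19,11,17,15,10]
9=9: mid=3
done. lo=2 hi=2; nums=[4,3,9,14,18,20,19,11,17,15,10]

(2, 2)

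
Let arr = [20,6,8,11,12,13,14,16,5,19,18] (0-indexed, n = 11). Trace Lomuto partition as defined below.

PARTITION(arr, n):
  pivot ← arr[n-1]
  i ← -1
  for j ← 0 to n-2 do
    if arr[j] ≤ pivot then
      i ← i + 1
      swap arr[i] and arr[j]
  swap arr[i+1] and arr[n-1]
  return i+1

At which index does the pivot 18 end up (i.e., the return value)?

pivot=18, i=-1
j=0: 20>18, skip
j=1: 6≤18, i=0, swap(0,1) ⇒ [6,20,8,11,12,13,14,16,5,19,18]
j=2: 8≤18, i=1, swap(1,2) ⇒ [6,8,20,11,12,13,14,16,5,19,18]
j=3: 11≤18, i=2, swap(2,3) ⇒ [6,8,11,20,12,13,14,16,5,19,18]
j=4: 12≤18, i=3, swap(3,4) ⇒ [6,8,11,12,20,13,14,16,5,19,18]
j=5: 13≤18, i=4, swap(4,5) ⇒ [6,8,11,12,13,20,14,16,5,19,18]
j=6: 14≤18, i=5, swap(5,6) ⇒ [6,8,11,12,13,14,20,16,5,19,18]
j=7: 16≤18, i=6, swap(6,7) ⇒ [6,8,11,12,13,14,16,20,5,19,18]
j=8: 5≤18, i=7, swap(7,8) ⇒ [6,8,11,12,13,14,16,5,20,19,18]
j=9: 19>18, skip
swap(8,10) ⇒ [6,8,11,12,13,14,16,5,18,19,20]; return 8

8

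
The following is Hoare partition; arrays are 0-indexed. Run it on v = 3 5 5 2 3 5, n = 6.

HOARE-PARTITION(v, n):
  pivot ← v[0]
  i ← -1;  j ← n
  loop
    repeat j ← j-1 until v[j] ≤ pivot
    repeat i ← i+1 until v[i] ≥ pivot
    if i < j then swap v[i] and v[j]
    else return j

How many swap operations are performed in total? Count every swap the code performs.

pivot = v[0] = 3; i = -1, j = 6
j→4 (v[4]=3≤3), i→0 (v[0]=3≥3); i<j, swap → 3 5 5 2 3 5
j→3 (v[3]=2≤3), i→1 (v[1]=5≥3); i<j, swap → 3 2 5 5 3 5
j→1, i→2; i≥j, return j=1. v = 3 2 5 5 3 5

2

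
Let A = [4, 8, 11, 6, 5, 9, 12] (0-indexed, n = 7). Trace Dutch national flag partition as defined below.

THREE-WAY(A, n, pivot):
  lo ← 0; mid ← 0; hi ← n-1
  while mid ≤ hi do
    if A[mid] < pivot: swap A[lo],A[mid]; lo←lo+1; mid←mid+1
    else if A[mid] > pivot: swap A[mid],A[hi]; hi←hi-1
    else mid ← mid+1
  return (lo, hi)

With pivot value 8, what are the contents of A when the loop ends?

[4, 5, 6, 8, 9, 12, 11]

pivot = 8; lo=0, mid=0, hi=6
A[mid]=4<8: swap A[0],A[0]; lo=1,mid=1 → [4, 8, 11, 6, 5, 9, 12]
A[mid]=8=8: mid=2
A[mid]=11>8: swap A[2],A[6]; hi=5 → [4, 8, 12, 6, 5, 9, 11]
A[mid]=12>8: swap A[2],A[5]; hi=4 → [4, 8, 9, 6, 5, 12, 11]
A[mid]=9>8: swap A[2],A[4]; hi=3 → [4, 8, 5, 6, 9, 12, 11]
A[mid]=5<8: swap A[1],A[2]; lo=2,mid=3 → [4, 5, 8, 6, 9, 12, 11]
A[mid]=6<8: swap A[2],A[3]; lo=3,mid=4 → [4, 5, 6, 8, 9, 12, 11]
end: lo=3, hi=3; A = [4, 5, 6, 8, 9, 12, 11]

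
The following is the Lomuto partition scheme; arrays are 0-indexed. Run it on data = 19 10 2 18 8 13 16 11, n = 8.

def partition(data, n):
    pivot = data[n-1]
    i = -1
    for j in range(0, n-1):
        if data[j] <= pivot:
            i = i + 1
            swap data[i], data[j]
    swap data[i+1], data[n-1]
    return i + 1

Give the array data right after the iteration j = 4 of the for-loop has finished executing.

pivot = data[7] = 11; i = -1
j=0: data[0]=19 > 11 → no swap
j=1: data[1]=10 ≤ 11 → i=0, swap data[0],data[1] → 10 19 2 18 8 13 16 11
j=2: data[2]=2 ≤ 11 → i=1, swap data[1],data[2] → 10 2 19 18 8 13 16 11
j=3: data[3]=18 > 11 → no swap
j=4: data[4]=8 ≤ 11 → i=2, swap data[2],data[4] → 10 2 8 18 19 13 16 11
(after j=4) data = 10 2 8 18 19 13 16 11

10 2 8 18 19 13 16 11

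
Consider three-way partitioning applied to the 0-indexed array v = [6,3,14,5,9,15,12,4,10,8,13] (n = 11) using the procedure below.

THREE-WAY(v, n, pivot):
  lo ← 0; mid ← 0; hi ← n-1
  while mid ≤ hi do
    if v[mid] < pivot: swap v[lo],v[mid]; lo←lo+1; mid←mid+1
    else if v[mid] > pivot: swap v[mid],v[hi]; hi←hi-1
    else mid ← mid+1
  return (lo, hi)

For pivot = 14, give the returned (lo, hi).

(9, 9)

lo=0 mid=0 hi=10
6<14: swap(0,0), lo=1 mid=1 ⇒ [6,3,14,5,9,15,12,4,10,8,13]
3<14: swap(1,1), lo=2 mid=2 ⇒ [6,3,14,5,9,15,12,4,10,8,13]
14=14: mid=3
5<14: swap(2,3), lo=3 mid=4 ⇒ [6,3,5,14,9,15,12,4,10,8,13]
9<14: swap(3,4), lo=4 mid=5 ⇒ [6,3,5,9,14,15,12,4,10,8,13]
15>14: swap(5,10), hi=9 ⇒ [6,3,5,9,14,13,12,4,10,8,15]
13<14: swap(4,5), lo=5 mid=6 ⇒ [6,3,5,9,13,14,12,4,10,8,15]
12<14: swap(5,6), lo=6 mid=7 ⇒ [6,3,5,9,13,12,14,4,10,8,15]
4<14: swap(6,7), lo=7 mid=8 ⇒ [6,3,5,9,13,12,4,14,10,8,15]
10<14: swap(7,8), lo=8 mid=9 ⇒ [6,3,5,9,13,12,4,10,14,8,15]
8<14: swap(8,9), lo=9 mid=10 ⇒ [6,3,5,9,13,12,4,10,8,14,15]
done. lo=9 hi=9; v=[6,3,5,9,13,12,4,10,8,14,15]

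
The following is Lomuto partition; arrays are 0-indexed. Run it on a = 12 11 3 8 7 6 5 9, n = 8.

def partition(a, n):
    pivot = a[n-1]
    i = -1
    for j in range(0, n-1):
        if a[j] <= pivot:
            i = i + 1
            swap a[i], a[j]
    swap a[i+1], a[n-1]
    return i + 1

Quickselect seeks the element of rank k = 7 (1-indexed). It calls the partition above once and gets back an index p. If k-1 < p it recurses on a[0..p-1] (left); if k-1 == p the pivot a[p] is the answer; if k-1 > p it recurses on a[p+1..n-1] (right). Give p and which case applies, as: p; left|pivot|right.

pivot = a[7] = 9; i = -1
j=0: a[0]=12 > 9 → no swap
j=1: a[1]=11 > 9 → no swap
j=2: a[2]=3 ≤ 9 → i=0, swap a[0],a[2] → 3 11 12 8 7 6 5 9
j=3: a[3]=8 ≤ 9 → i=1, swap a[1],a[3] → 3 8 12 11 7 6 5 9
j=4: a[4]=7 ≤ 9 → i=2, swap a[2],a[4] → 3 8 7 11 12 6 5 9
j=5: a[5]=6 ≤ 9 → i=3, swap a[3],a[5] → 3 8 7 6 12 11 5 9
j=6: a[6]=5 ≤ 9 → i=4, swap a[4],a[6] → 3 8 7 6 5 11 12 9
final swap a[5],a[7] → 3 8 7 6 5 9 12 11; return 5
p = 5; k-1 = 6 > 5 ⇒ right

5; right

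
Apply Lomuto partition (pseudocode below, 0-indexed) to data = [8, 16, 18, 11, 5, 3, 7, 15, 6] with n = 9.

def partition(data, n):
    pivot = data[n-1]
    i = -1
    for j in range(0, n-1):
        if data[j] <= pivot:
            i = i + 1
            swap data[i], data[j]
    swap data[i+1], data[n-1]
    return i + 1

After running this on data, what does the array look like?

[5, 3, 6, 11, 8, 16, 7, 15, 18]

pivot=6, i=-1
j=0: 8>6, skip
j=1: 16>6, skip
j=2: 18>6, skip
j=3: 11>6, skip
j=4: 5≤6, i=0, swap(0,4) ⇒ [5, 16, 18, 11, 8, 3, 7, 15, 6]
j=5: 3≤6, i=1, swap(1,5) ⇒ [5, 3, 18, 11, 8, 16, 7, 15, 6]
j=6: 7>6, skip
j=7: 15>6, skip
swap(2,8) ⇒ [5, 3, 6, 11, 8, 16, 7, 15, 18]; return 2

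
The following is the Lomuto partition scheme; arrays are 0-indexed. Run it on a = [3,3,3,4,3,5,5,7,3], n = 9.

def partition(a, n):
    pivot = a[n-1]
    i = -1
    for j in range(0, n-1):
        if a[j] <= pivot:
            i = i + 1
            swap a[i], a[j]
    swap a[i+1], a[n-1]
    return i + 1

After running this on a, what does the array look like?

[3,3,3,3,3,5,5,7,4]

pivot = a[8] = 3; i = -1
j=0: a[0]=3 ≤ 3 → i=0, swap a[0],a[0] (no change) → [3,3,3,4,3,5,5,7,3]
j=1: a[1]=3 ≤ 3 → i=1, swap a[1],a[1] (no change) → [3,3,3,4,3,5,5,7,3]
j=2: a[2]=3 ≤ 3 → i=2, swap a[2],a[2] (no change) → [3,3,3,4,3,5,5,7,3]
j=3: a[3]=4 > 3 → no swap
j=4: a[4]=3 ≤ 3 → i=3, swap a[3],a[4] → [3,3,3,3,4,5,5,7,3]
j=5: a[5]=5 > 3 → no swap
j=6: a[6]=5 > 3 → no swap
j=7: a[7]=7 > 3 → no swap
final swap a[4],a[8] → [3,3,3,3,3,5,5,7,4]; return 4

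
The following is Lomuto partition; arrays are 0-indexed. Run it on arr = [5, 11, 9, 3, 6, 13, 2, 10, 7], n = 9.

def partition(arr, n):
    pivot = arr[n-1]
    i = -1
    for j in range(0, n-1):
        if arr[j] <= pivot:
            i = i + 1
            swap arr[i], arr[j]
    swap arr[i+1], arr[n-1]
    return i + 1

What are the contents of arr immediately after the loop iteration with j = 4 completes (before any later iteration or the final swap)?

pivot=7, i=-1
j=0: 5≤7, i=0, swap(0,0) ⇒ [5, 11, 9, 3, 6, 13, 2, 10, 7]
j=1: 11>7, skip
j=2: 9>7, skip
j=3: 3≤7, i=1, swap(1,3) ⇒ [5, 3, 9, 11, 6, 13, 2, 10, 7]
j=4: 6≤7, i=2, swap(2,4) ⇒ [5, 3, 6, 11, 9, 13, 2, 10, 7]
(after j=4) arr = [5, 3, 6, 11, 9, 13, 2, 10, 7]

[5, 3, 6, 11, 9, 13, 2, 10, 7]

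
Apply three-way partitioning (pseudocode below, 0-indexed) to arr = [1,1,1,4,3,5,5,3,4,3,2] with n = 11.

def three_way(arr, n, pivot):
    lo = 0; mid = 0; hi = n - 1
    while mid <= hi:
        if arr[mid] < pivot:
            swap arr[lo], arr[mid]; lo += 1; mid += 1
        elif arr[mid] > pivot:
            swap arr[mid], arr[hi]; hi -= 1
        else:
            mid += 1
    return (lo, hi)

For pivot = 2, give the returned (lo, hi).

lo=0 mid=0 hi=10
1<2: swap(0,0), lo=1 mid=1 ⇒ [1,1,1,4,3,5,5,3,4,3,2]
1<2: swap(1,1), lo=2 mid=2 ⇒ [1,1,1,4,3,5,5,3,4,3,2]
1<2: swap(2,2), lo=3 mid=3 ⇒ [1,1,1,4,3,5,5,3,4,3,2]
4>2: swap(3,10), hi=9 ⇒ [1,1,1,2,3,5,5,3,4,3,4]
2=2: mid=4
3>2: swap(4,9), hi=8 ⇒ [1,1,1,2,3,5,5,3,4,3,4]
3>2: swap(4,8), hi=7 ⇒ [1,1,1,2,4,5,5,3,3,3,4]
4>2: swap(4,7), hi=6 ⇒ [1,1,1,2,3,5,5,4,3,3,4]
3>2: swap(4,6), hi=5 ⇒ [1,1,1,2,5,5,3,4,3,3,4]
5>2: swap(4,5), hi=4 ⇒ [1,1,1,2,5,5,3,4,3,3,4]
5>2: swap(4,4), hi=3 ⇒ [1,1,1,2,5,5,3,4,3,3,4]
done. lo=3 hi=3; arr=[1,1,1,2,5,5,3,4,3,3,4]

(3, 3)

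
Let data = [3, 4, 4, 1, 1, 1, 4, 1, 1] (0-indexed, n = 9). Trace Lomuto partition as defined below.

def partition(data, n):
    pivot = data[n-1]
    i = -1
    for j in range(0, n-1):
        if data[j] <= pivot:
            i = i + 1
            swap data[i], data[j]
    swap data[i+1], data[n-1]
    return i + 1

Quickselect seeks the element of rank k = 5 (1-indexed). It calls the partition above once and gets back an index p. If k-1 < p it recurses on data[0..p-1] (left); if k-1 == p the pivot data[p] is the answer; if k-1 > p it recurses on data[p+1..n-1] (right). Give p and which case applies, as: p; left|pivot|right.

4; pivot

pivot=1, i=-1
j=0: 3>1, skip
j=1: 4>1, skip
j=2: 4>1, skip
j=3: 1≤1, i=0, swap(0,3) ⇒ [1, 4, 4, 3, 1, 1, 4, 1, 1]
j=4: 1≤1, i=1, swap(1,4) ⇒ [1, 1, 4, 3, 4, 1, 4, 1, 1]
j=5: 1≤1, i=2, swap(2,5) ⇒ [1, 1, 1, 3, 4, 4, 4, 1, 1]
j=6: 4>1, skip
j=7: 1≤1, i=3, swap(3,7) ⇒ [1, 1, 1, 1, 4, 4, 4, 3, 1]
swap(4,8) ⇒ [1, 1, 1, 1, 1, 4, 4, 3, 4]; return 4
p = 4; k-1 = 4 == 4 ⇒ pivot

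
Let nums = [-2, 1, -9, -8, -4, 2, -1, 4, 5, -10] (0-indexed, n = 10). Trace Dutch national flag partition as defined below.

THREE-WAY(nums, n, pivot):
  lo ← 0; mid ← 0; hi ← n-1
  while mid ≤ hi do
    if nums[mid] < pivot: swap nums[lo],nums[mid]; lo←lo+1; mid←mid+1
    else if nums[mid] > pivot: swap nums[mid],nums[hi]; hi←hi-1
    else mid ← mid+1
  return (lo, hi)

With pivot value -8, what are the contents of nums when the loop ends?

[-10, -9, -8, -4, 2, -1, 4, 5, 1, -2]

pivot = -8; lo=0, mid=0, hi=9
nums[mid]=-2>-8: swap nums[0],nums[9]; hi=8 → [-10, 1, -9, -8, -4, 2, -1, 4, 5, -2]
nums[mid]=-10<-8: swap nums[0],nums[0]; lo=1,mid=1 → [-10, 1, -9, -8, -4, 2, -1, 4, 5, -2]
nums[mid]=1>-8: swap nums[1],nums[8]; hi=7 → [-10, 5, -9, -8, -4, 2, -1, 4, 1, -2]
nums[mid]=5>-8: swap nums[1],nums[7]; hi=6 → [-10, 4, -9, -8, -4, 2, -1, 5, 1, -2]
nums[mid]=4>-8: swap nums[1],nums[6]; hi=5 → [-10, -1, -9, -8, -4, 2, 4, 5, 1, -2]
nums[mid]=-1>-8: swap nums[1],nums[5]; hi=4 → [-10, 2, -9, -8, -4, -1, 4, 5, 1, -2]
nums[mid]=2>-8: swap nums[1],nums[4]; hi=3 → [-10, -4, -9, -8, 2, -1, 4, 5, 1, -2]
nums[mid]=-4>-8: swap nums[1],nums[3]; hi=2 → [-10, -8, -9, -4, 2, -1, 4, 5, 1, -2]
nums[mid]=-8=-8: mid=2
nums[mid]=-9<-8: swap nums[1],nums[2]; lo=2,mid=3 → [-10, -9, -8, -4, 2, -1, 4, 5, 1, -2]
end: lo=2, hi=2; nums = [-10, -9, -8, -4, 2, -1, 4, 5, 1, -2]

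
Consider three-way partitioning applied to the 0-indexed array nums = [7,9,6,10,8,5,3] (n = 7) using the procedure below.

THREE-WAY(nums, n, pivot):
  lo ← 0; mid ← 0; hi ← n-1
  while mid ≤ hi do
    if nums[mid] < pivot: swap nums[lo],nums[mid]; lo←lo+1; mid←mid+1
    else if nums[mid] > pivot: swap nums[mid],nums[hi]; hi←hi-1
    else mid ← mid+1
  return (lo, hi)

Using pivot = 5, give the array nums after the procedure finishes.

pivot = 5; lo=0, mid=0, hi=6
nums[mid]=7>5: swap nums[0],nums[6]; hi=5 → [3,9,6,10,8,5,7]
nums[mid]=3<5: swap nums[0],nums[0]; lo=1,mid=1 → [3,9,6,10,8,5,7]
nums[mid]=9>5: swap nums[1],nums[5]; hi=4 → [3,5,6,10,8,9,7]
nums[mid]=5=5: mid=2
nums[mid]=6>5: swap nums[2],nums[4]; hi=3 → [3,5,8,10,6,9,7]
nums[mid]=8>5: swap nums[2],nums[3]; hi=2 → [3,5,10,8,6,9,7]
nums[mid]=10>5: swap nums[2],nums[2]; hi=1 → [3,5,10,8,6,9,7]
end: lo=1, hi=1; nums = [3,5,10,8,6,9,7]

[3,5,10,8,6,9,7]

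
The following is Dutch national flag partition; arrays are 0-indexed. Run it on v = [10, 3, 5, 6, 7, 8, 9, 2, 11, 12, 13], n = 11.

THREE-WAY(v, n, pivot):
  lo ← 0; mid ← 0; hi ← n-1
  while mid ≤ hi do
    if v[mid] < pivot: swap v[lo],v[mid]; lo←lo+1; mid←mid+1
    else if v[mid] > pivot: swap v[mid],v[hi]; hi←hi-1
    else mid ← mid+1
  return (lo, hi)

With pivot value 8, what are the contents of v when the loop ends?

[2, 3, 5, 6, 7, 8, 9, 11, 12, 13, 10]

pivot = 8; lo=0, mid=0, hi=10
v[mid]=10>8: swap v[0],v[10]; hi=9 → [13, 3, 5, 6, 7, 8, 9, 2, 11, 12, 10]
v[mid]=13>8: swap v[0],v[9]; hi=8 → [12, 3, 5, 6, 7, 8, 9, 2, 11, 13, 10]
v[mid]=12>8: swap v[0],v[8]; hi=7 → [11, 3, 5, 6, 7, 8, 9, 2, 12, 13, 10]
v[mid]=11>8: swap v[0],v[7]; hi=6 → [2, 3, 5, 6, 7, 8, 9, 11, 12, 13, 10]
v[mid]=2<8: swap v[0],v[0]; lo=1,mid=1 → [2, 3, 5, 6, 7, 8, 9, 11, 12, 13, 10]
v[mid]=3<8: swap v[1],v[1]; lo=2,mid=2 → [2, 3, 5, 6, 7, 8, 9, 11, 12, 13, 10]
v[mid]=5<8: swap v[2],v[2]; lo=3,mid=3 → [2, 3, 5, 6, 7, 8, 9, 11, 12, 13, 10]
v[mid]=6<8: swap v[3],v[3]; lo=4,mid=4 → [2, 3, 5, 6, 7, 8, 9, 11, 12, 13, 10]
v[mid]=7<8: swap v[4],v[4]; lo=5,mid=5 → [2, 3, 5, 6, 7, 8, 9, 11, 12, 13, 10]
v[mid]=8=8: mid=6
v[mid]=9>8: swap v[6],v[6]; hi=5 → [2, 3, 5, 6, 7, 8, 9, 11, 12, 13, 10]
end: lo=5, hi=5; v = [2, 3, 5, 6, 7, 8, 9, 11, 12, 13, 10]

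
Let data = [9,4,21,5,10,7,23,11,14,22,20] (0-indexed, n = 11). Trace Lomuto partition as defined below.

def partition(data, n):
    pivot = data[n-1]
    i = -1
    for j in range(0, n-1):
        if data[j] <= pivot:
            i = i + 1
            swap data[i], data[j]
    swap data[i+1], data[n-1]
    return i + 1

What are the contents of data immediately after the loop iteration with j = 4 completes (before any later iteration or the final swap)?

[9,4,5,10,21,7,23,11,14,22,20]

pivot = data[10] = 20; i = -1
j=0: data[0]=9 ≤ 20 → i=0, swap data[0],data[0] (no change) → [9,4,21,5,10,7,23,11,14,22,20]
j=1: data[1]=4 ≤ 20 → i=1, swap data[1],data[1] (no change) → [9,4,21,5,10,7,23,11,14,22,20]
j=2: data[2]=21 > 20 → no swap
j=3: data[3]=5 ≤ 20 → i=2, swap data[2],data[3] → [9,4,5,21,10,7,23,11,14,22,20]
j=4: data[4]=10 ≤ 20 → i=3, swap data[3],data[4] → [9,4,5,10,21,7,23,11,14,22,20]
(after j=4) data = [9,4,5,10,21,7,23,11,14,22,20]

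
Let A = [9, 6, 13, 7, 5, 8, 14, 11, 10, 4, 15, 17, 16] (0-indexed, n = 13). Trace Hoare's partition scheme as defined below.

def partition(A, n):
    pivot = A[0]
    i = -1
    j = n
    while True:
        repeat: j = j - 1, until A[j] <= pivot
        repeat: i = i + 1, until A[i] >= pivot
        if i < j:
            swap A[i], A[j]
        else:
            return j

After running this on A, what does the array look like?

[4, 6, 8, 7, 5, 13, 14, 11, 10, 9, 15, 17, 16]

pivot=9
j stops at 9 (4), i stops at 0 (9); swap ⇒ [4, 6, 13, 7, 5, 8, 14, 11, 10, 9, 15, 17, 16]
j stops at 5 (8), i stops at 2 (13); swap ⇒ [4, 6, 8, 7, 5, 13, 14, 11, 10, 9, 15, 17, 16]
j stops at 4, i stops at 5; i≥j ⇒ return 4. A=[4, 6, 8, 7, 5, 13, 14, 11, 10, 9, 15, 17, 16]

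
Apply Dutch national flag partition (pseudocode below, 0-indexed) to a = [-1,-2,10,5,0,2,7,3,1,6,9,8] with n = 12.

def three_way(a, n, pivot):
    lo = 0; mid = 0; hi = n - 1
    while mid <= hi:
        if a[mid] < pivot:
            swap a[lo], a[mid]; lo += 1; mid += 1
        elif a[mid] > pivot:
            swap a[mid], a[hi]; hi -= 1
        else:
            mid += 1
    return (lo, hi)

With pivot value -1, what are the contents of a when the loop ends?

[-2,-1,5,0,2,7,3,1,6,9,8,10]

lo=0 mid=0 hi=11
-1=-1: mid=1
-2<-1: swap(0,1), lo=1 mid=2 ⇒ [-2,-1,10,5,0,2,7,3,1,6,9,8]
10>-1: swap(2,11), hi=10 ⇒ [-2,-1,8,5,0,2,7,3,1,6,9,10]
8>-1: swap(2,10), hi=9 ⇒ [-2,-1,9,5,0,2,7,3,1,6,8,10]
9>-1: swap(2,9), hi=8 ⇒ [-2,-1,6,5,0,2,7,3,1,9,8,10]
6>-1: swap(2,8), hi=7 ⇒ [-2,-1,1,5,0,2,7,3,6,9,8,10]
1>-1: swap(2,7), hi=6 ⇒ [-2,-1,3,5,0,2,7,1,6,9,8,10]
3>-1: swap(2,6), hi=5 ⇒ [-2,-1,7,5,0,2,3,1,6,9,8,10]
7>-1: swap(2,5), hi=4 ⇒ [-2,-1,2,5,0,7,3,1,6,9,8,10]
2>-1: swap(2,4), hi=3 ⇒ [-2,-1,0,5,2,7,3,1,6,9,8,10]
0>-1: swap(2,3), hi=2 ⇒ [-2,-1,5,0,2,7,3,1,6,9,8,10]
5>-1: swap(2,2), hi=1 ⇒ [-2,-1,5,0,2,7,3,1,6,9,8,10]
done. lo=1 hi=1; a=[-2,-1,5,0,2,7,3,1,6,9,8,10]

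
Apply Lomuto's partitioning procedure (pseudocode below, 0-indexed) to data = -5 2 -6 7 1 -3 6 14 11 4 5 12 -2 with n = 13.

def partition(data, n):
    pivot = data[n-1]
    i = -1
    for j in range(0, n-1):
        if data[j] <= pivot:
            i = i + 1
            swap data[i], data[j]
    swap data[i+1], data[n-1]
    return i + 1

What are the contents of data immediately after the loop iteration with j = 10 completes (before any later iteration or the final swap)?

pivot = data[12] = -2; i = -1
j=0: data[0]=-5 ≤ -2 → i=0, swap data[0],data[0] (no change) → -5 2 -6 7 1 -3 6 14 11 4 5 12 -2
j=1: data[1]=2 > -2 → no swap
j=2: data[2]=-6 ≤ -2 → i=1, swap data[1],data[2] → -5 -6 2 7 1 -3 6 14 11 4 5 12 -2
j=3: data[3]=7 > -2 → no swap
j=4: data[4]=1 > -2 → no swap
j=5: data[5]=-3 ≤ -2 → i=2, swap data[2],data[5] → -5 -6 -3 7 1 2 6 14 11 4 5 12 -2
j=6: data[6]=6 > -2 → no swap
j=7: data[7]=14 > -2 → no swap
j=8: data[8]=11 > -2 → no swap
j=9: data[9]=4 > -2 → no swap
j=10: data[10]=5 > -2 → no swap
(after j=10) data = -5 -6 -3 7 1 2 6 14 11 4 5 12 -2

-5 -6 -3 7 1 2 6 14 11 4 5 12 -2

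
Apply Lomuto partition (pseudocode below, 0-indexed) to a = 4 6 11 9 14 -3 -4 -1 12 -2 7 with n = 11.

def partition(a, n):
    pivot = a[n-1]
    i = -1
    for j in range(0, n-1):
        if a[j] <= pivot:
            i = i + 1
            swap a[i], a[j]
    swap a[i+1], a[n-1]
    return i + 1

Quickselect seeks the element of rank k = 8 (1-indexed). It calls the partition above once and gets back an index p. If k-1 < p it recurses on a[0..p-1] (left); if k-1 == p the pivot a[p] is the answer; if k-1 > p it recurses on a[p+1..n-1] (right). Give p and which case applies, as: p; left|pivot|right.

pivot = a[10] = 7; i = -1
j=0: a[0]=4 ≤ 7 → i=0, swap a[0],a[0] (no change) → 4 6 11 9 14 -3 -4 -1 12 -2 7
j=1: a[1]=6 ≤ 7 → i=1, swap a[1],a[1] (no change) → 4 6 11 9 14 -3 -4 -1 12 -2 7
j=2: a[2]=11 > 7 → no swap
j=3: a[3]=9 > 7 → no swap
j=4: a[4]=14 > 7 → no swap
j=5: a[5]=-3 ≤ 7 → i=2, swap a[2],a[5] → 4 6 -3 9 14 11 -4 -1 12 -2 7
j=6: a[6]=-4 ≤ 7 → i=3, swap a[3],a[6] → 4 6 -3 -4 14 11 9 -1 12 -2 7
j=7: a[7]=-1 ≤ 7 → i=4, swap a[4],a[7] → 4 6 -3 -4 -1 11 9 14 12 -2 7
j=8: a[8]=12 > 7 → no swap
j=9: a[9]=-2 ≤ 7 → i=5, swap a[5],a[9] → 4 6 -3 -4 -1 -2 9 14 12 11 7
final swap a[6],a[10] → 4 6 -3 -4 -1 -2 7 14 12 11 9; return 6
p = 6; k-1 = 7 > 6 ⇒ right

6; right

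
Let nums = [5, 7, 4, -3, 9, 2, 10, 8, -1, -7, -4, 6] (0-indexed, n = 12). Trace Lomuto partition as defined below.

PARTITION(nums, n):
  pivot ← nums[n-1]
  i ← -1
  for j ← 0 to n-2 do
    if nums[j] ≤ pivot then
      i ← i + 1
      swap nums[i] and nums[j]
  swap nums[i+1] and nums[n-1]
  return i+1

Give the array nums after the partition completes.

pivot = nums[11] = 6; i = -1
j=0: nums[0]=5 ≤ 6 → i=0, swap nums[0],nums[0] (no change) → [5, 7, 4, -3, 9, 2, 10, 8, -1, -7, -4, 6]
j=1: nums[1]=7 > 6 → no swap
j=2: nums[2]=4 ≤ 6 → i=1, swap nums[1],nums[2] → [5, 4, 7, -3, 9, 2, 10, 8, -1, -7, -4, 6]
j=3: nums[3]=-3 ≤ 6 → i=2, swap nums[2],nums[3] → [5, 4, -3, 7, 9, 2, 10, 8, -1, -7, -4, 6]
j=4: nums[4]=9 > 6 → no swap
j=5: nums[5]=2 ≤ 6 → i=3, swap nums[3],nums[5] → [5, 4, -3, 2, 9, 7, 10, 8, -1, -7, -4, 6]
j=6: nums[6]=10 > 6 → no swap
j=7: nums[7]=8 > 6 → no swap
j=8: nums[8]=-1 ≤ 6 → i=4, swap nums[4],nums[8] → [5, 4, -3, 2, -1, 7, 10, 8, 9, -7, -4, 6]
j=9: nums[9]=-7 ≤ 6 → i=5, swap nums[5],nums[9] → [5, 4, -3, 2, -1, -7, 10, 8, 9, 7, -4, 6]
j=10: nums[10]=-4 ≤ 6 → i=6, swap nums[6],nums[10] → [5, 4, -3, 2, -1, -7, -4, 8, 9, 7, 10, 6]
final swap nums[7],nums[11] → [5, 4, -3, 2, -1, -7, -4, 6, 9, 7, 10, 8]; return 7

[5, 4, -3, 2, -1, -7, -4, 6, 9, 7, 10, 8]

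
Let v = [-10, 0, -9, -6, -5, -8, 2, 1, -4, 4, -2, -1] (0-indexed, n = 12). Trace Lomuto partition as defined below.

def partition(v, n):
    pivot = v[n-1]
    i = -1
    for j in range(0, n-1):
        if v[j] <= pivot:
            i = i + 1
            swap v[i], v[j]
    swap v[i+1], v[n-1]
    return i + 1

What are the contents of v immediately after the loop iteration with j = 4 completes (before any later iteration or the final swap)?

[-10, -9, -6, -5, 0, -8, 2, 1, -4, 4, -2, -1]

pivot = v[11] = -1; i = -1
j=0: v[0]=-10 ≤ -1 → i=0, swap v[0],v[0] (no change) → [-10, 0, -9, -6, -5, -8, 2, 1, -4, 4, -2, -1]
j=1: v[1]=0 > -1 → no swap
j=2: v[2]=-9 ≤ -1 → i=1, swap v[1],v[2] → [-10, -9, 0, -6, -5, -8, 2, 1, -4, 4, -2, -1]
j=3: v[3]=-6 ≤ -1 → i=2, swap v[2],v[3] → [-10, -9, -6, 0, -5, -8, 2, 1, -4, 4, -2, -1]
j=4: v[4]=-5 ≤ -1 → i=3, swap v[3],v[4] → [-10, -9, -6, -5, 0, -8, 2, 1, -4, 4, -2, -1]
(after j=4) v = [-10, -9, -6, -5, 0, -8, 2, 1, -4, 4, -2, -1]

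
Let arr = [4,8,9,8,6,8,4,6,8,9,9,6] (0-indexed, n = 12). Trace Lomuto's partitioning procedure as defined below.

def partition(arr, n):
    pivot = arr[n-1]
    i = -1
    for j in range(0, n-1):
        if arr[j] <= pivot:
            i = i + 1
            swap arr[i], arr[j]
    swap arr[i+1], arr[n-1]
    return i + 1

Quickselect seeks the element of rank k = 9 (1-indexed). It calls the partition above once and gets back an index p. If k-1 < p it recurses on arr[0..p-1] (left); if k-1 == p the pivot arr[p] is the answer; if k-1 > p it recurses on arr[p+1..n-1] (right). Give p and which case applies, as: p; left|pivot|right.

4; right

pivot=6, i=-1
j=0: 4≤6, i=0, swap(0,0) ⇒ [4,8,9,8,6,8,4,6,8,9,9,6]
j=1: 8>6, skip
j=2: 9>6, skip
j=3: 8>6, skip
j=4: 6≤6, i=1, swap(1,4) ⇒ [4,6,9,8,8,8,4,6,8,9,9,6]
j=5: 8>6, skip
j=6: 4≤6, i=2, swap(2,6) ⇒ [4,6,4,8,8,8,9,6,8,9,9,6]
j=7: 6≤6, i=3, swap(3,7) ⇒ [4,6,4,6,8,8,9,8,8,9,9,6]
j=8: 8>6, skip
j=9: 9>6, skip
j=10: 9>6, skip
swap(4,11) ⇒ [4,6,4,6,6,8,9,8,8,9,9,8]; return 4
p = 4; k-1 = 8 > 4 ⇒ right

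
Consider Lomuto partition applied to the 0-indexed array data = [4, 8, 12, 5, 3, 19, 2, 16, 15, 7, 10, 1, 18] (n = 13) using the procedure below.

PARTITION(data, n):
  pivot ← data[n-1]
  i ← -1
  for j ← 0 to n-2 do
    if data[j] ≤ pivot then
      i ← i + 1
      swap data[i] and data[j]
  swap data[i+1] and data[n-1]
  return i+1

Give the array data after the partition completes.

pivot = data[12] = 18; i = -1
j=0: data[0]=4 ≤ 18 → i=0, swap data[0],data[0] (no change) → [4, 8, 12, 5, 3, 19, 2, 16, 15, 7, 10, 1, 18]
j=1: data[1]=8 ≤ 18 → i=1, swap data[1],data[1] (no change) → [4, 8, 12, 5, 3, 19, 2, 16, 15, 7, 10, 1, 18]
j=2: data[2]=12 ≤ 18 → i=2, swap data[2],data[2] (no change) → [4, 8, 12, 5, 3, 19, 2, 16, 15, 7, 10, 1, 18]
j=3: data[3]=5 ≤ 18 → i=3, swap data[3],data[3] (no change) → [4, 8, 12, 5, 3, 19, 2, 16, 15, 7, 10, 1, 18]
j=4: data[4]=3 ≤ 18 → i=4, swap data[4],data[4] (no change) → [4, 8, 12, 5, 3, 19, 2, 16, 15, 7, 10, 1, 18]
j=5: data[5]=19 > 18 → no swap
j=6: data[6]=2 ≤ 18 → i=5, swap data[5],data[6] → [4, 8, 12, 5, 3, 2, 19, 16, 15, 7, 10, 1, 18]
j=7: data[7]=16 ≤ 18 → i=6, swap data[6],data[7] → [4, 8, 12, 5, 3, 2, 16, 19, 15, 7, 10, 1, 18]
j=8: data[8]=15 ≤ 18 → i=7, swap data[7],data[8] → [4, 8, 12, 5, 3, 2, 16, 15, 19, 7, 10, 1, 18]
j=9: data[9]=7 ≤ 18 → i=8, swap data[8],data[9] → [4, 8, 12, 5, 3, 2, 16, 15, 7, 19, 10, 1, 18]
j=10: data[10]=10 ≤ 18 → i=9, swap data[9],data[10] → [4, 8, 12, 5, 3, 2, 16, 15, 7, 10, 19, 1, 18]
j=11: data[11]=1 ≤ 18 → i=10, swap data[10],data[11] → [4, 8, 12, 5, 3, 2, 16, 15, 7, 10, 1, 19, 18]
final swap data[11],data[12] → [4, 8, 12, 5, 3, 2, 16, 15, 7, 10, 1, 18, 19]; return 11

[4, 8, 12, 5, 3, 2, 16, 15, 7, 10, 1, 18, 19]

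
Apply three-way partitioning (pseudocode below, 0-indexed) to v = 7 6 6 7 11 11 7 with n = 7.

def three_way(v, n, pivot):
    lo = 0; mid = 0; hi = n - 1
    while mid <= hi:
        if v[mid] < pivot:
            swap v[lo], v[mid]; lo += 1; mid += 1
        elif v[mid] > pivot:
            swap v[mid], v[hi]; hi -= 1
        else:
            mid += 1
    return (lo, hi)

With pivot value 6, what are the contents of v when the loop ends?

6 6 7 11 11 7 7

lo=0 mid=0 hi=6
7>6: swap(0,6), hi=5 ⇒ 7 6 6 7 11 11 7
7>6: swap(0,5), hi=4 ⇒ 11 6 6 7 11 7 7
11>6: swap(0,4), hi=3 ⇒ 11 6 6 7 11 7 7
11>6: swap(0,3), hi=2 ⇒ 7 6 6 11 11 7 7
7>6: swap(0,2), hi=1 ⇒ 6 6 7 11 11 7 7
6=6: mid=1
6=6: mid=2
done. lo=0 hi=1; v=6 6 7 11 11 7 7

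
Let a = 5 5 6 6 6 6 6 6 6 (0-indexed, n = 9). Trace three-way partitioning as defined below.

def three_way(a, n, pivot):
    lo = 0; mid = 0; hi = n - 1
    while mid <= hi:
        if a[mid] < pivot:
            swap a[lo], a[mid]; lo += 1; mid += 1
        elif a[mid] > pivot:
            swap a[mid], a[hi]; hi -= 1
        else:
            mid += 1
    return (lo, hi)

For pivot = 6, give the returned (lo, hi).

(2, 8)

pivot = 6; lo=0, mid=0, hi=8
a[mid]=5<6: swap a[0],a[0]; lo=1,mid=1 → 5 5 6 6 6 6 6 6 6
a[mid]=5<6: swap a[1],a[1]; lo=2,mid=2 → 5 5 6 6 6 6 6 6 6
a[mid]=6=6: mid=3
a[mid]=6=6: mid=4
a[mid]=6=6: mid=5
a[mid]=6=6: mid=6
a[mid]=6=6: mid=7
a[mid]=6=6: mid=8
a[mid]=6=6: mid=9
end: lo=2, hi=8; a = 5 5 6 6 6 6 6 6 6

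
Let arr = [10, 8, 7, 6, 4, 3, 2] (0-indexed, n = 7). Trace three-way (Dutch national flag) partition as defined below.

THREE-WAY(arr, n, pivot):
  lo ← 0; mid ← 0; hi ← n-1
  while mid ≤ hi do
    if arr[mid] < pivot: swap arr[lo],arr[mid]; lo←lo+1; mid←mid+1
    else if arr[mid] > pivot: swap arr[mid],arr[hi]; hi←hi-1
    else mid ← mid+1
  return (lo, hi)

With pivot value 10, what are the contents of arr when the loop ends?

pivot = 10; lo=0, mid=0, hi=6
arr[mid]=10=10: mid=1
arr[mid]=8<10: swap arr[0],arr[1]; lo=1,mid=2 → [8, 10, 7, 6, 4, 3, 2]
arr[mid]=7<10: swap arr[1],arr[2]; lo=2,mid=3 → [8, 7, 10, 6, 4, 3, 2]
arr[mid]=6<10: swap arr[2],arr[3]; lo=3,mid=4 → [8, 7, 6, 10, 4, 3, 2]
arr[mid]=4<10: swap arr[3],arr[4]; lo=4,mid=5 → [8, 7, 6, 4, 10, 3, 2]
arr[mid]=3<10: swap arr[4],arr[5]; lo=5,mid=6 → [8, 7, 6, 4, 3, 10, 2]
arr[mid]=2<10: swap arr[5],arr[6]; lo=6,mid=7 → [8, 7, 6, 4, 3, 2, 10]
end: lo=6, hi=6; arr = [8, 7, 6, 4, 3, 2, 10]

[8, 7, 6, 4, 3, 2, 10]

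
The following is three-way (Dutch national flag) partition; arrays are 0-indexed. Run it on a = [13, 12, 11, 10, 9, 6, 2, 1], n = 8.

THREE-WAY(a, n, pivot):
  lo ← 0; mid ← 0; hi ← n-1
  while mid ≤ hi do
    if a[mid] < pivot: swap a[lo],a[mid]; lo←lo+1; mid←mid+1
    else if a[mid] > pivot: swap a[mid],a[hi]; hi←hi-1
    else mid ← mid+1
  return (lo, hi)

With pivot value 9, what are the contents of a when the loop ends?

lo=0 mid=0 hi=7
13>9: swap(0,7), hi=6 ⇒ [1, 12, 11, 10, 9, 6, 2, 13]
1<9: swap(0,0), lo=1 mid=1 ⇒ [1, 12, 11, 10, 9, 6, 2, 13]
12>9: swap(1,6), hi=5 ⇒ [1, 2, 11, 10, 9, 6, 12, 13]
2<9: swap(1,1), lo=2 mid=2 ⇒ [1, 2, 11, 10, 9, 6, 12, 13]
11>9: swap(2,5), hi=4 ⇒ [1, 2, 6, 10, 9, 11, 12, 13]
6<9: swap(2,2), lo=3 mid=3 ⇒ [1, 2, 6, 10, 9, 11, 12, 13]
10>9: swap(3,4), hi=3 ⇒ [1, 2, 6, 9, 10, 11, 12, 13]
9=9: mid=4
done. lo=3 hi=3; a=[1, 2, 6, 9, 10, 11, 12, 13]

[1, 2, 6, 9, 10, 11, 12, 13]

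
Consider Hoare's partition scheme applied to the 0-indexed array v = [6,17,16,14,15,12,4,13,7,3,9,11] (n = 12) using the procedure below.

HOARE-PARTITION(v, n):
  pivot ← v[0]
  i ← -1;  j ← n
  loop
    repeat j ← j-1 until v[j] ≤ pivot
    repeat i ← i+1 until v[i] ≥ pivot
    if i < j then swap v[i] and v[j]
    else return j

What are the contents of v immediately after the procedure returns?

[3,4,16,14,15,12,17,13,7,6,9,11]

pivot = v[0] = 6; i = -1, j = 12
j→9 (v[9]=3≤6), i→0 (v[0]=6≥6); i<j, swap → [3,17,16,14,15,12,4,13,7,6,9,11]
j→6 (v[6]=4≤6), i→1 (v[1]=17≥6); i<j, swap → [3,4,16,14,15,12,17,13,7,6,9,11]
j→1, i→2; i≥j, return j=1. v = [3,4,16,14,15,12,17,13,7,6,9,11]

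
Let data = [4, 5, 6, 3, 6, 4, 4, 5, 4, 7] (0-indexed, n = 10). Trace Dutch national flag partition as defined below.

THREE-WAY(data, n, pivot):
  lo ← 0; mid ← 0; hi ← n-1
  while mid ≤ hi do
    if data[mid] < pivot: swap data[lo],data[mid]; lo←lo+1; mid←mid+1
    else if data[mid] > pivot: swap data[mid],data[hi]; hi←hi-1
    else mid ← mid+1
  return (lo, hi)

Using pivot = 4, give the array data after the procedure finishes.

[3, 4, 4, 4, 4, 6, 5, 6, 7, 5]

pivot = 4; lo=0, mid=0, hi=9
data[mid]=4=4: mid=1
data[mid]=5>4: swap data[1],data[9]; hi=8 → [4, 7, 6, 3, 6, 4, 4, 5, 4, 5]
data[mid]=7>4: swap data[1],data[8]; hi=7 → [4, 4, 6, 3, 6, 4, 4, 5, 7, 5]
data[mid]=4=4: mid=2
data[mid]=6>4: swap data[2],data[7]; hi=6 → [4, 4, 5, 3, 6, 4, 4, 6, 7, 5]
data[mid]=5>4: swap data[2],data[6]; hi=5 → [4, 4, 4, 3, 6, 4, 5, 6, 7, 5]
data[mid]=4=4: mid=3
data[mid]=3<4: swap data[0],data[3]; lo=1,mid=4 → [3, 4, 4, 4, 6, 4, 5, 6, 7, 5]
data[mid]=6>4: swap data[4],data[5]; hi=4 → [3, 4, 4, 4, 4, 6, 5, 6, 7, 5]
data[mid]=4=4: mid=5
end: lo=1, hi=4; data = [3, 4, 4, 4, 4, 6, 5, 6, 7, 5]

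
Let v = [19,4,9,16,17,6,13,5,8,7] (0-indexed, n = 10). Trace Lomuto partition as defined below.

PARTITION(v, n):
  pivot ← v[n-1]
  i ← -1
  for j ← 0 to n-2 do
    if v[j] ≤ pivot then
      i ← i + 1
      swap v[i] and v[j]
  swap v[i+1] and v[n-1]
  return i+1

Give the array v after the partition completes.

[4,6,5,7,17,19,13,9,8,16]

pivot=7, i=-1
j=0: 19>7, skip
j=1: 4≤7, i=0, swap(0,1) ⇒ [4,19,9,16,17,6,13,5,8,7]
j=2: 9>7, skip
j=3: 16>7, skip
j=4: 17>7, skip
j=5: 6≤7, i=1, swap(1,5) ⇒ [4,6,9,16,17,19,13,5,8,7]
j=6: 13>7, skip
j=7: 5≤7, i=2, swap(2,7) ⇒ [4,6,5,16,17,19,13,9,8,7]
j=8: 8>7, skip
swap(3,9) ⇒ [4,6,5,7,17,19,13,9,8,16]; return 3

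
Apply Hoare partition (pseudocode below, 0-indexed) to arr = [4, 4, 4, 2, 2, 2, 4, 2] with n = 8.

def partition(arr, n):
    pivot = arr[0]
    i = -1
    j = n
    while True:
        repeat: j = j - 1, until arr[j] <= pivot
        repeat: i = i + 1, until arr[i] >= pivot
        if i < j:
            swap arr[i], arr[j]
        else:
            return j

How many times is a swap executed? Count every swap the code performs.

pivot=4
j stops at 7 (2), i stops at 0 (4); swap ⇒ [2, 4, 4, 2, 2, 2, 4, 4]
j stops at 6 (4), i stops at 1 (4); swap ⇒ [2, 4, 4, 2, 2, 2, 4, 4]
j stops at 5 (2), i stops at 2 (4); swap ⇒ [2, 4, 2, 2, 2, 4, 4, 4]
j stops at 4, i stops at 5; i≥j ⇒ return 4. arr=[2, 4, 2, 2, 2, 4, 4, 4]

3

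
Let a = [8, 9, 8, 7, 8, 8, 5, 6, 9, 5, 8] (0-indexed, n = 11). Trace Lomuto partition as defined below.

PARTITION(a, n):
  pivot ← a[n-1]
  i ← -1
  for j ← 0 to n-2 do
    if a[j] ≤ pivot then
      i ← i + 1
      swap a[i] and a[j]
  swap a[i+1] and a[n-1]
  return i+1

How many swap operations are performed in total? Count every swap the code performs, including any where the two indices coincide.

9

pivot=8, i=-1
j=0: 8≤8, i=0, swap(0,0) ⇒ [8, 9, 8, 7, 8, 8, 5, 6, 9, 5, 8]
j=1: 9>8, skip
j=2: 8≤8, i=1, swap(1,2) ⇒ [8, 8, 9, 7, 8, 8, 5, 6, 9, 5, 8]
j=3: 7≤8, i=2, swap(2,3) ⇒ [8, 8, 7, 9, 8, 8, 5, 6, 9, 5, 8]
j=4: 8≤8, i=3, swap(3,4) ⇒ [8, 8, 7, 8, 9, 8, 5, 6, 9, 5, 8]
j=5: 8≤8, i=4, swap(4,5) ⇒ [8, 8, 7, 8, 8, 9, 5, 6, 9, 5, 8]
j=6: 5≤8, i=5, swap(5,6) ⇒ [8, 8, 7, 8, 8, 5, 9, 6, 9, 5, 8]
j=7: 6≤8, i=6, swap(6,7) ⇒ [8, 8, 7, 8, 8, 5, 6, 9, 9, 5, 8]
j=8: 9>8, skip
j=9: 5≤8, i=7, swap(7,9) ⇒ [8, 8, 7, 8, 8, 5, 6, 5, 9, 9, 8]
swap(8,10) ⇒ [8, 8, 7, 8, 8, 5, 6, 5, 8, 9, 9]; return 8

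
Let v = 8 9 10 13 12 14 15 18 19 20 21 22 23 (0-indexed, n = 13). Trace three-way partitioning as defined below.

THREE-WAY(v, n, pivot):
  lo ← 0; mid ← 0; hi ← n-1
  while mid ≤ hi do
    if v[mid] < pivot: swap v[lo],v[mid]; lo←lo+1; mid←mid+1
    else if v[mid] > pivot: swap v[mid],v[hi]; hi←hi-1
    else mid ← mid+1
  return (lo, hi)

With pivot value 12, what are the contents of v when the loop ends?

lo=0 mid=0 hi=12
8<12: swap(0,0), lo=1 mid=1 ⇒ 8 9 10 13 12 14 15 18 19 20 21 22 23
9<12: swap(1,1), lo=2 mid=2 ⇒ 8 9 10 13 12 14 15 18 19 20 21 22 23
10<12: swap(2,2), lo=3 mid=3 ⇒ 8 9 10 13 12 14 15 18 19 20 21 22 23
13>12: swap(3,12), hi=11 ⇒ 8 9 10 23 12 14 15 18 19 20 21 22 13
23>12: swap(3,11), hi=10 ⇒ 8 9 10 22 12 14 15 18 19 20 21 23 13
22>12: swap(3,10), hi=9 ⇒ 8 9 10 21 12 14 15 18 19 20 22 23 13
21>12: swap(3,9), hi=8 ⇒ 8 9 10 20 12 14 15 18 19 21 22 23 13
20>12: swap(3,8), hi=7 ⇒ 8 9 10 19 12 14 15 18 20 21 22 23 13
19>12: swap(3,7), hi=6 ⇒ 8 9 10 18 12 14 15 19 20 21 22 23 13
18>12: swap(3,6), hi=5 ⇒ 8 9 10 15 12 14 18 19 20 21 22 23 13
15>12: swap(3,5), hi=4 ⇒ 8 9 10 14 12 15 18 19 20 21 22 23 13
14>12: swap(3,4), hi=3 ⇒ 8 9 10 12 14 15 18 19 20 21 22 23 13
12=12: mid=4
done. lo=3 hi=3; v=8 9 10 12 14 15 18 19 20 21 22 23 13

8 9 10 12 14 15 18 19 20 21 22 23 13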